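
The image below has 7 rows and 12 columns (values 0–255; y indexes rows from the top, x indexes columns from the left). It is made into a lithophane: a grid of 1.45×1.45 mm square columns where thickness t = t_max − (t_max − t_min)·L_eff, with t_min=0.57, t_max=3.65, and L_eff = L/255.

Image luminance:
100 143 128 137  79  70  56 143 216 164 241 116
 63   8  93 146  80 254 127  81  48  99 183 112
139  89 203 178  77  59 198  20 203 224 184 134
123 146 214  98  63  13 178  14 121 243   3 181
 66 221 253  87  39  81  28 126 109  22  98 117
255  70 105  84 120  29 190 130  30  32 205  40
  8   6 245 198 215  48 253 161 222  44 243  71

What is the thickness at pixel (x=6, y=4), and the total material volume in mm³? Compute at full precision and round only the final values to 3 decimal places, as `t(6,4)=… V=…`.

span = t_max - t_min = 3.65 - 0.57 = 3.080
L(6,4) = 28, L_eff = 28/255 = 0.109804
t(6,4) = 3.65 - 3.080·0.109804 = 3.312
Σt over all 7·12 pixels = 1165864/6375 ≈ 182.8806275
V = pitch²·Σt = 1.45²·1165864/6375 = 384.507

t(6,4)=3.312 V=384.507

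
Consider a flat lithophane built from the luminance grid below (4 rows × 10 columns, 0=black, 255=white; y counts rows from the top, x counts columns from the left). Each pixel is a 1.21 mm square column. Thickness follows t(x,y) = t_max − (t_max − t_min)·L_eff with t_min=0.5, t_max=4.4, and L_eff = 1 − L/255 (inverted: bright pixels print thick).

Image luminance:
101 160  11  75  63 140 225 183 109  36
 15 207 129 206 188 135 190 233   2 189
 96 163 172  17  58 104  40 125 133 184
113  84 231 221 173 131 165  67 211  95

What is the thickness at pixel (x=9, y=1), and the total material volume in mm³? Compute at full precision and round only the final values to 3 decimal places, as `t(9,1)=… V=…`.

t(9,1)=3.391 V=145.273

span = t_max - t_min = 4.4 - 0.5 = 3.900
L(9,1) = 189, L_eff = 1 - 189/255 = 0.258824 (inverted)
t(9,1) = 4.4 - 3.900·0.258824 = 3.391
Σt over all 4·10 pixels = 8434/85 ≈ 99.2235294
V = pitch²·Σt = 1.21²·8434/85 = 145.273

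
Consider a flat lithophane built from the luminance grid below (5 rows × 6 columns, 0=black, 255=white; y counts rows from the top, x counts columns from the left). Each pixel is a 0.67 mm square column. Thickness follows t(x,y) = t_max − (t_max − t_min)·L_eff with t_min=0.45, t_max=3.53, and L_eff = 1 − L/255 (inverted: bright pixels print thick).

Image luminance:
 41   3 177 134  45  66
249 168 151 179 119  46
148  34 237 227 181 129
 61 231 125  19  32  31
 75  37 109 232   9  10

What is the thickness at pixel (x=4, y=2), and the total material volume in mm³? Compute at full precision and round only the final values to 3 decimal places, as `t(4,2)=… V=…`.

t(4,2)=2.636 V=23.980

span = t_max - t_min = 3.53 - 0.45 = 3.080
L(4,2) = 181, L_eff = 1 - 181/255 = 0.290196 (inverted)
t(4,2) = 3.53 - 3.080·0.290196 = 2.636
Σt over all 5·6 pixels = 136219/2550 ≈ 53.4192157
V = pitch²·Σt = 0.67²·136219/2550 = 23.980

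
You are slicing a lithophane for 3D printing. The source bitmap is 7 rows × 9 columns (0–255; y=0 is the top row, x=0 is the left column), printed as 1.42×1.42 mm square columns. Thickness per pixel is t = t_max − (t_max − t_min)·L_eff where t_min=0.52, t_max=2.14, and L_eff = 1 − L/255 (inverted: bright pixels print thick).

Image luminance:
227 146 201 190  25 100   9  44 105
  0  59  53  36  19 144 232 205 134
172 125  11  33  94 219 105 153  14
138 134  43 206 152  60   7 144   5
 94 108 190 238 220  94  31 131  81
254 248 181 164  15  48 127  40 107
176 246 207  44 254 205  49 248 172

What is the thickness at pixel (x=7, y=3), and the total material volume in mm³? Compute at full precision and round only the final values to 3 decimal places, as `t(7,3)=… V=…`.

span = t_max - t_min = 2.14 - 0.52 = 1.620
L(7,3) = 144, L_eff = 1 - 144/255 = 0.435294 (inverted)
t(7,3) = 2.14 - 1.620·0.435294 = 1.435
Σt over all 7·9 pixels = 173781/2125 ≈ 81.7792941
V = pitch²·Σt = 1.42²·173781/2125 = 164.900

t(7,3)=1.435 V=164.900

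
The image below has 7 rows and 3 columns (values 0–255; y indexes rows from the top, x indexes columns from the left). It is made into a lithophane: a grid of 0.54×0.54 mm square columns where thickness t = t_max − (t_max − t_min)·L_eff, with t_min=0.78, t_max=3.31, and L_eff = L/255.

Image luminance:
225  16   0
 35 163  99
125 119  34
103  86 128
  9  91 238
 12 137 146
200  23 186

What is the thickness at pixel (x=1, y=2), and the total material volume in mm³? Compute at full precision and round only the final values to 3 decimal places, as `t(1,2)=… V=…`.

span = t_max - t_min = 3.31 - 0.78 = 2.530
L(1,2) = 119, L_eff = 119/255 = 0.466667
t(1,2) = 3.31 - 2.530·0.466667 = 2.129
Σt over all 7·3 pixels = 40741/850 ≈ 47.9305882
V = pitch²·Σt = 0.54²·40741/850 = 13.977

t(1,2)=2.129 V=13.977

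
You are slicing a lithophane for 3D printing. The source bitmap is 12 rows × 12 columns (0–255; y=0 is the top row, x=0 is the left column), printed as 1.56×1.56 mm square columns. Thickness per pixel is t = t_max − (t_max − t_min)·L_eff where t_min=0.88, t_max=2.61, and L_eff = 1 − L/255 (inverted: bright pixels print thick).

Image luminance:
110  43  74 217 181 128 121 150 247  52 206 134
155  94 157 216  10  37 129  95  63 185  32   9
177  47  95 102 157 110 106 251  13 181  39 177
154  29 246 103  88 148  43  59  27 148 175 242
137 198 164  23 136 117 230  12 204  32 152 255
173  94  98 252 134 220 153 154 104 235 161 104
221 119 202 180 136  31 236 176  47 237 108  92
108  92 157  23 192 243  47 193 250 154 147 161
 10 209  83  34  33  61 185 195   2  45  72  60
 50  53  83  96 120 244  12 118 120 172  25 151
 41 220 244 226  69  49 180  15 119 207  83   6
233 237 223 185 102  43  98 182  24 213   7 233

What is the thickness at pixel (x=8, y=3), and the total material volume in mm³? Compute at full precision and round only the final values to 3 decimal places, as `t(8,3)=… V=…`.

span = t_max - t_min = 2.61 - 0.88 = 1.730
L(8,3) = 27, L_eff = 1 - 27/255 = 0.894118 (inverted)
t(8,3) = 2.61 - 1.730·0.894118 = 1.063
Σt over all 12·12 pixels = 1600526/6375 ≈ 251.0629020
V = pitch²·Σt = 1.56²·1600526/6375 = 610.987

t(8,3)=1.063 V=610.987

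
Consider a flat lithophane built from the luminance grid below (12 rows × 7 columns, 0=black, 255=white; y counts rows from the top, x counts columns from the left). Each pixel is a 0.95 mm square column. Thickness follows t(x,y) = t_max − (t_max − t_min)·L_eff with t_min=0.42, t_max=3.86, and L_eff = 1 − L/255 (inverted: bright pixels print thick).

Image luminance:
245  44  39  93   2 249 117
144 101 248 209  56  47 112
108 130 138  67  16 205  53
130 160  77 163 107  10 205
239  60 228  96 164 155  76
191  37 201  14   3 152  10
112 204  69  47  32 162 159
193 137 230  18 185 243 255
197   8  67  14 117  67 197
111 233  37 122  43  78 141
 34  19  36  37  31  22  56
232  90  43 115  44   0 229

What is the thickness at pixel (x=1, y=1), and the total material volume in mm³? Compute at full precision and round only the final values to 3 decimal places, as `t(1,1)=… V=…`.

span = t_max - t_min = 3.86 - 0.42 = 3.440
L(1,1) = 101, L_eff = 1 - 101/255 = 0.603922 (inverted)
t(1,1) = 3.86 - 3.440·0.603922 = 1.783
Σt over all 12·7 pixels = 60616/375 ≈ 161.6426667
V = pitch²·Σt = 0.95²·60616/375 = 145.883

t(1,1)=1.783 V=145.883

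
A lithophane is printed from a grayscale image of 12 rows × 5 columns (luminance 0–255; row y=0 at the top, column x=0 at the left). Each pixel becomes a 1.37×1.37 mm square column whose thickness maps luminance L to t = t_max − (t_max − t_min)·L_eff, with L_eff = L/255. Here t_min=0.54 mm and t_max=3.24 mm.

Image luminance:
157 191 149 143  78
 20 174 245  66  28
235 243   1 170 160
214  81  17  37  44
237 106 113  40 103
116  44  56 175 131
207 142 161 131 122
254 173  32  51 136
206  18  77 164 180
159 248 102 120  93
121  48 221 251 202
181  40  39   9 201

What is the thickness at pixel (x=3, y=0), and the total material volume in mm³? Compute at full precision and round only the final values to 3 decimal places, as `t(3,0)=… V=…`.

t(3,0)=1.726 V=212.582

span = t_max - t_min = 3.24 - 0.54 = 2.700
L(3,0) = 143, L_eff = 143/255 = 0.560784
t(3,0) = 3.24 - 2.700·0.560784 = 1.726
Σt over all 12·5 pixels = 96273/850 ≈ 113.2623529
V = pitch²·Σt = 1.37²·96273/850 = 212.582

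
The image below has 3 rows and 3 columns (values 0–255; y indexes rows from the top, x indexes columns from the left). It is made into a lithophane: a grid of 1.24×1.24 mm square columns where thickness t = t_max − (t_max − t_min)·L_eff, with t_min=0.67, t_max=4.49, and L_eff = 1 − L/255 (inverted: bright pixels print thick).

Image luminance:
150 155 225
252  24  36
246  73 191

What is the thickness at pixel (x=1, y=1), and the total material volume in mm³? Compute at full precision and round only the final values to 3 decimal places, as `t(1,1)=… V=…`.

span = t_max - t_min = 4.49 - 0.67 = 3.820
L(1,1) = 24, L_eff = 1 - 24/255 = 0.905882 (inverted)
t(1,1) = 4.49 - 3.820·0.905882 = 1.030
Σt over all 3·3 pixels = 670229/25500 ≈ 26.2834902
V = pitch²·Σt = 1.24²·670229/25500 = 40.413

t(1,1)=1.030 V=40.413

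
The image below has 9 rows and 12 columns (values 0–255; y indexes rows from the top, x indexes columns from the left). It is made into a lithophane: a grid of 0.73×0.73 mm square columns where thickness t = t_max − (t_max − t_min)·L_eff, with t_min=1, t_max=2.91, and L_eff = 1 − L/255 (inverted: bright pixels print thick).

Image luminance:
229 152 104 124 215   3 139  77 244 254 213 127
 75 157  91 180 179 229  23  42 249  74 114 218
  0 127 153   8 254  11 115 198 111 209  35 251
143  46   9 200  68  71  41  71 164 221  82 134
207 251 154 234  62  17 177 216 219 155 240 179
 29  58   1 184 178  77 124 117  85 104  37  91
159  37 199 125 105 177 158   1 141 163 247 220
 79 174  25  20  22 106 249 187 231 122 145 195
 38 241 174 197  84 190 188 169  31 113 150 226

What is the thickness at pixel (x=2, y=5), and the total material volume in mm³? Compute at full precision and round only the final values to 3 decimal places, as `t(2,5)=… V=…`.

span = t_max - t_min = 2.91 - 1 = 1.910
L(2,5) = 1, L_eff = 1 - 1/255 = 0.996078 (inverted)
t(2,5) = 2.91 - 1.910·0.996078 = 1.007
Σt over all 9·12 pixels = 162557/750 ≈ 216.7426667
V = pitch²·Σt = 0.73²·162557/750 = 115.502

t(2,5)=1.007 V=115.502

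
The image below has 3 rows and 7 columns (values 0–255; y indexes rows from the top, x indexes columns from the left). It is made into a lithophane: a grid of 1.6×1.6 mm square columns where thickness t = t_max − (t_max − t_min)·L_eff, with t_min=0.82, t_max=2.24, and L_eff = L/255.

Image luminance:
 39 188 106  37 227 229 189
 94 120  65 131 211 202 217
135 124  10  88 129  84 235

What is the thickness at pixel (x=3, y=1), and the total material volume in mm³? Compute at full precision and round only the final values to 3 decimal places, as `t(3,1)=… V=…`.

t(3,1)=1.511 V=79.651

span = t_max - t_min = 2.24 - 0.82 = 1.420
L(3,1) = 131, L_eff = 131/255 = 0.513725
t(3,1) = 2.24 - 1.420·0.513725 = 1.511
Σt over all 3·7 pixels = 7934/255 ≈ 31.1137255
V = pitch²·Σt = 1.6²·7934/255 = 79.651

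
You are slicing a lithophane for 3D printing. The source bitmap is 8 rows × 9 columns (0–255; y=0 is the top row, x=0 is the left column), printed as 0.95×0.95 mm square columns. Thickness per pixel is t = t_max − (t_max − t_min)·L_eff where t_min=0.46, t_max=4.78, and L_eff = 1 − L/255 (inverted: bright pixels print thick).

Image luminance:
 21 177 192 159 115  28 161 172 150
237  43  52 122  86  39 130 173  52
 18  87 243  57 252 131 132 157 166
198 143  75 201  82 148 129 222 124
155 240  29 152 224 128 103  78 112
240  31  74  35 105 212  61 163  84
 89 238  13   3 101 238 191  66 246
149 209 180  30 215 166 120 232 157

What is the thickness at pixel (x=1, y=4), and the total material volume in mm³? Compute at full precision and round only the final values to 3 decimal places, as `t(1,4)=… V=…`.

t(1,4)=4.526 V=175.798

span = t_max - t_min = 4.78 - 0.46 = 4.320
L(1,4) = 240, L_eff = 1 - 240/255 = 0.058824 (inverted)
t(1,4) = 4.78 - 4.320·0.058824 = 4.526
Σt over all 8·9 pixels = 413928/2125 ≈ 194.7896471
V = pitch²·Σt = 0.95²·413928/2125 = 175.798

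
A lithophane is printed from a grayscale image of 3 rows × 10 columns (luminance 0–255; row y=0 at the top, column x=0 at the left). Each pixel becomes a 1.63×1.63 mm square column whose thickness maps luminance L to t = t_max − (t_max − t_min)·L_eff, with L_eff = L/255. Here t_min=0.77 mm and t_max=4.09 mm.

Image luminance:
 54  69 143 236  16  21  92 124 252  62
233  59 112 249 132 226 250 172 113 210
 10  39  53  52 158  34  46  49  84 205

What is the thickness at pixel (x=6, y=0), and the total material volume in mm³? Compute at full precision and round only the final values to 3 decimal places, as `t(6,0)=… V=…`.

t(6,0)=2.892 V=203.028

span = t_max - t_min = 4.09 - 0.77 = 3.320
L(6,0) = 92, L_eff = 92/255 = 0.360784
t(6,0) = 4.09 - 3.320·0.360784 = 2.892
Σt over all 3·10 pixels = 64953/850 ≈ 76.4152941
V = pitch²·Σt = 1.63²·64953/850 = 203.028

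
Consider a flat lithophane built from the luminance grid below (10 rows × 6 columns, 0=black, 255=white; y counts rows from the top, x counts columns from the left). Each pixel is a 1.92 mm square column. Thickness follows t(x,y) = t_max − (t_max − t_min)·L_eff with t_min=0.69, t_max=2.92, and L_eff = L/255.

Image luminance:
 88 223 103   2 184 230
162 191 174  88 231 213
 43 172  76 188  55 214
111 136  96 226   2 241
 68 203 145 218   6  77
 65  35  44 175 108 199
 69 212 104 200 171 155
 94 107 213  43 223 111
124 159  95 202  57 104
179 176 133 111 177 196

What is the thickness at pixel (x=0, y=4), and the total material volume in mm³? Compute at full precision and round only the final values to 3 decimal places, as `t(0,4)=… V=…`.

t(0,4)=2.325 V=381.281

span = t_max - t_min = 2.92 - 0.69 = 2.230
L(0,4) = 68, L_eff = 68/255 = 0.266667
t(0,4) = 2.92 - 2.230·0.266667 = 2.325
Σt over all 10·6 pixels = 2637439/25500 ≈ 103.4289804
V = pitch²·Σt = 1.92²·2637439/25500 = 381.281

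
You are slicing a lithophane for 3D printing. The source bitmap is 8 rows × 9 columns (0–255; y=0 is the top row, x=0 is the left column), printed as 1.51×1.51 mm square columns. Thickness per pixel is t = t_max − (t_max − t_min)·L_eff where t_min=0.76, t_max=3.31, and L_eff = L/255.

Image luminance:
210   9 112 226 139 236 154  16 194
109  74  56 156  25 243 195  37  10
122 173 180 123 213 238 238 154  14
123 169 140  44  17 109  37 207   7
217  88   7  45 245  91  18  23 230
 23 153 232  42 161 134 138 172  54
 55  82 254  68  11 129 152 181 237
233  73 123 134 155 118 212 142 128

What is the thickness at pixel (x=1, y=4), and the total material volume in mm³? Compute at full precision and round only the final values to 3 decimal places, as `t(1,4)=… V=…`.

span = t_max - t_min = 3.31 - 0.76 = 2.550
L(1,4) = 88, L_eff = 88/255 = 0.345098
t(1,4) = 3.31 - 2.550·0.345098 = 2.430
Σt over all 8·9 pixels = 147.63
V = pitch²·Σt = 1.51²·147.63 = 336.611

t(1,4)=2.430 V=336.611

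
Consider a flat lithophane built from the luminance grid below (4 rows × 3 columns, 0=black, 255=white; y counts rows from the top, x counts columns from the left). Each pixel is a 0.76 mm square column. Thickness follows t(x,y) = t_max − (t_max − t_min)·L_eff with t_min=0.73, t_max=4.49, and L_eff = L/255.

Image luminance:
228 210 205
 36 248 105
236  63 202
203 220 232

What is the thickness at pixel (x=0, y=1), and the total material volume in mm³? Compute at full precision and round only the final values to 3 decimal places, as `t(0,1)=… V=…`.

span = t_max - t_min = 4.49 - 0.73 = 3.760
L(0,1) = 36, L_eff = 36/255 = 0.141176
t(0,1) = 4.49 - 3.760·0.141176 = 3.959
Σt over all 4·3 pixels = 137813/6375 ≈ 21.6177255
V = pitch²·Σt = 0.76²·137813/6375 = 12.486

t(0,1)=3.959 V=12.486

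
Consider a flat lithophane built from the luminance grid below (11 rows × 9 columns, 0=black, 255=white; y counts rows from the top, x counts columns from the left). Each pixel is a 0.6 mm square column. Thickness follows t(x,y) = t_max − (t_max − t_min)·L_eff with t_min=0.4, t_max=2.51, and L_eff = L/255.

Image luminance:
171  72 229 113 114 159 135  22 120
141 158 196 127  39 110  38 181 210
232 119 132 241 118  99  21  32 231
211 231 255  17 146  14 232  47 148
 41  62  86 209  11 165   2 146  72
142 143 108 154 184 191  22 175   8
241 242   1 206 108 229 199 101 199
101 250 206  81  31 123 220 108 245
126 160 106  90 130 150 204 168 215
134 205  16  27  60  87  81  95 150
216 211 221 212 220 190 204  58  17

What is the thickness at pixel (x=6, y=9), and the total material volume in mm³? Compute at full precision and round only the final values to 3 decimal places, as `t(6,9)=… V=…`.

t(6,9)=1.840 V=49.463

span = t_max - t_min = 2.51 - 0.4 = 2.110
L(6,9) = 81, L_eff = 81/255 = 0.317647
t(6,9) = 2.51 - 2.110·0.317647 = 1.840
Σt over all 11·9 pixels = 3503609/25500 ≈ 137.3964314
V = pitch²·Σt = 0.6²·3503609/25500 = 49.463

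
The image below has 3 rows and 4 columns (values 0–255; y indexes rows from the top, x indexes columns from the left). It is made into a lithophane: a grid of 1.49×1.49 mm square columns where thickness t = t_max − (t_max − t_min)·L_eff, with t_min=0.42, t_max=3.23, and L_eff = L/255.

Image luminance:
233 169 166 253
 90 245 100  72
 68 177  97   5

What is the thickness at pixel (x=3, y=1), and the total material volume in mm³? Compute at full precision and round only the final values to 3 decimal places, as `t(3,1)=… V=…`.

t(3,1)=2.437 V=45.073

span = t_max - t_min = 3.23 - 0.42 = 2.810
L(3,1) = 72, L_eff = 72/255 = 0.282353
t(3,1) = 3.23 - 2.810·0.282353 = 2.437
Σt over all 3·4 pixels = 103541/5100 ≈ 20.3021569
V = pitch²·Σt = 1.49²·103541/5100 = 45.073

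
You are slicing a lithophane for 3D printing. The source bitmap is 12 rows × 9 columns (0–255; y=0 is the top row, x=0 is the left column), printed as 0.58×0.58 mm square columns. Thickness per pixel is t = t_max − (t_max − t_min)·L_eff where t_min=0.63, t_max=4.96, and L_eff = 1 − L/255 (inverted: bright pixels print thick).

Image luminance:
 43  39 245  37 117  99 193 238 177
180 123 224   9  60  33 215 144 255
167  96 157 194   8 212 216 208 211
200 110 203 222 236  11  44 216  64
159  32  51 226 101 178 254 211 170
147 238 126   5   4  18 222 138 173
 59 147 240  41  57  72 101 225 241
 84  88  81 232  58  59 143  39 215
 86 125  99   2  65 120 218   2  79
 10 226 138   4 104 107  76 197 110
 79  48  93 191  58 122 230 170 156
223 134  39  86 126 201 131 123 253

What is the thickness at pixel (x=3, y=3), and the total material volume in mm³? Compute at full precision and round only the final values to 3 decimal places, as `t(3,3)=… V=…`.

t(3,3)=4.400 V=103.271

span = t_max - t_min = 4.96 - 0.63 = 4.330
L(3,3) = 222, L_eff = 1 - 222/255 = 0.129412 (inverted)
t(3,3) = 4.96 - 4.330·0.129412 = 4.400
Σt over all 12·9 pixels = 1957049/6375 ≈ 306.9880784
V = pitch²·Σt = 0.58²·1957049/6375 = 103.271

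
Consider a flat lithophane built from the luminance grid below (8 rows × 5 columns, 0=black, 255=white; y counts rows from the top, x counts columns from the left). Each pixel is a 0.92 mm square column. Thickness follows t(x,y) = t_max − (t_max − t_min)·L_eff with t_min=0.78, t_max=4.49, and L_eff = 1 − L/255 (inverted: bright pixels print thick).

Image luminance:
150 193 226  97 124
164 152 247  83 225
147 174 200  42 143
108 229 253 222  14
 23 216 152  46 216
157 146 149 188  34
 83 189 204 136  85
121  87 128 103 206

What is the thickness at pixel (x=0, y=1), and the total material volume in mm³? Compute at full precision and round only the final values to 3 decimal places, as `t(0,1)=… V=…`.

t(0,1)=3.166 V=98.594

span = t_max - t_min = 4.49 - 0.78 = 3.710
L(0,1) = 164, L_eff = 1 - 164/255 = 0.356863 (inverted)
t(0,1) = 4.49 - 3.710·0.356863 = 3.166
Σt over all 8·5 pixels = 495067/4250 ≈ 116.4863529
V = pitch²·Σt = 0.92²·495067/4250 = 98.594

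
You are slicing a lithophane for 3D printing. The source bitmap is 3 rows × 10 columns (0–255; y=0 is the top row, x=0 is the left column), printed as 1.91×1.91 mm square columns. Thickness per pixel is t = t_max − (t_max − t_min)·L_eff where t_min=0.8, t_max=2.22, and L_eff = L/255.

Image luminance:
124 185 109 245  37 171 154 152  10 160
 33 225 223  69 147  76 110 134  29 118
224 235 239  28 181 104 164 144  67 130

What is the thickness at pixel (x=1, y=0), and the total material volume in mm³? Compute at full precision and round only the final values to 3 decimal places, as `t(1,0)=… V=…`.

t(1,0)=1.190 V=161.155

span = t_max - t_min = 2.22 - 0.8 = 1.420
L(1,0) = 185, L_eff = 185/255 = 0.725490
t(1,0) = 2.22 - 1.420·0.725490 = 1.190
Σt over all 3·10 pixels = 563233/12750 ≈ 44.1751373
V = pitch²·Σt = 1.91²·563233/12750 = 161.155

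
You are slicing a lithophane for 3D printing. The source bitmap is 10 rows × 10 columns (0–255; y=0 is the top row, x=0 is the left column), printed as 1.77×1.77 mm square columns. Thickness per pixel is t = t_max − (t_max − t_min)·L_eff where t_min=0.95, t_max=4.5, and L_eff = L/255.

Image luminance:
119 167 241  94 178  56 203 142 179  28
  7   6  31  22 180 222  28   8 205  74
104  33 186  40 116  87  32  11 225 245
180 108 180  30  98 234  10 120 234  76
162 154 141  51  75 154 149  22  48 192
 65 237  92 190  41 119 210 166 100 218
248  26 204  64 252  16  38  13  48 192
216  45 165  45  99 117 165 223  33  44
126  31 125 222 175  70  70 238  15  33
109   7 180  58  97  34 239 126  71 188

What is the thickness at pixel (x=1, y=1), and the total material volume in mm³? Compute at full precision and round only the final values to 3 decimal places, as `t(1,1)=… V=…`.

span = t_max - t_min = 4.5 - 0.95 = 3.550
L(1,1) = 6, L_eff = 6/255 = 0.023529
t(1,1) = 4.5 - 3.550·0.023529 = 4.416
Σt over all 10·10 pixels = 122664/425 ≈ 288.6211765
V = pitch²·Σt = 1.77²·122664/425 = 904.221

t(1,1)=4.416 V=904.221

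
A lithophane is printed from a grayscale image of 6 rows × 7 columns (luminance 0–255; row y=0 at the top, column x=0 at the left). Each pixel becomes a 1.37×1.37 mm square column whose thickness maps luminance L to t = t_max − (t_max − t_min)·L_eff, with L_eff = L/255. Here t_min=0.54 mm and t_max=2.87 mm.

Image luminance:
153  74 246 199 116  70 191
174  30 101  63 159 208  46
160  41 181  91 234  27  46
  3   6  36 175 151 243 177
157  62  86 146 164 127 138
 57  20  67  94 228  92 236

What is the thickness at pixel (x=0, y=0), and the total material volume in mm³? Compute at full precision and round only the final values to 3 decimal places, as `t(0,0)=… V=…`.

span = t_max - t_min = 2.87 - 0.54 = 2.330
L(0,0) = 153, L_eff = 153/255 = 0.600000
t(0,0) = 2.87 - 2.330·0.600000 = 1.472
Σt over all 6·7 pixels = 378259/5100 ≈ 74.1684314
V = pitch²·Σt = 1.37²·378259/5100 = 139.207

t(0,0)=1.472 V=139.207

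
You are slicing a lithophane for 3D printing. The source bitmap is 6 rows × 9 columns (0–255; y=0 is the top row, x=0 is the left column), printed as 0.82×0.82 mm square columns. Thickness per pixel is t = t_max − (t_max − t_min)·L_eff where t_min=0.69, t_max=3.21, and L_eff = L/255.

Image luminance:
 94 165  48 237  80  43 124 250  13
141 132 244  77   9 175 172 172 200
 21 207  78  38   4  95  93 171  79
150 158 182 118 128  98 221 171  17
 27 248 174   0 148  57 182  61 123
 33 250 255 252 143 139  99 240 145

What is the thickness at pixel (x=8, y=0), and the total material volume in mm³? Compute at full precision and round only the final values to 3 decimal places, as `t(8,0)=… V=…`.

span = t_max - t_min = 3.21 - 0.69 = 2.520
L(8,0) = 13, L_eff = 13/255 = 0.050980
t(8,0) = 3.21 - 2.520·0.050980 = 3.082
Σt over all 6·9 pixels = 443493/4250 ≈ 104.3512941
V = pitch²·Σt = 0.82²·443493/4250 = 70.166

t(8,0)=3.082 V=70.166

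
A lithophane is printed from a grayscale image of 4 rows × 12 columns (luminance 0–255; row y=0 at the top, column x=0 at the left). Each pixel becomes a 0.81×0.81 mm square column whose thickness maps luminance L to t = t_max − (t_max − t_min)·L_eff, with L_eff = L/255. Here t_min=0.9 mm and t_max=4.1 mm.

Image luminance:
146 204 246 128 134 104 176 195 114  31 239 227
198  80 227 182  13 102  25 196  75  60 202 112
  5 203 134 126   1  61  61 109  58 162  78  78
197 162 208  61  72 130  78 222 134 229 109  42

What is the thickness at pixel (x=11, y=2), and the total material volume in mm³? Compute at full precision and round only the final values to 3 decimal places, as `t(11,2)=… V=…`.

span = t_max - t_min = 4.1 - 0.9 = 3.200
L(11,2) = 78, L_eff = 78/255 = 0.305882
t(11,2) = 4.1 - 3.200·0.305882 = 3.121
Σt over all 4·12 pixels = 152744/1275 ≈ 119.7992157
V = pitch²·Σt = 0.81²·152744/1275 = 78.600

t(11,2)=3.121 V=78.600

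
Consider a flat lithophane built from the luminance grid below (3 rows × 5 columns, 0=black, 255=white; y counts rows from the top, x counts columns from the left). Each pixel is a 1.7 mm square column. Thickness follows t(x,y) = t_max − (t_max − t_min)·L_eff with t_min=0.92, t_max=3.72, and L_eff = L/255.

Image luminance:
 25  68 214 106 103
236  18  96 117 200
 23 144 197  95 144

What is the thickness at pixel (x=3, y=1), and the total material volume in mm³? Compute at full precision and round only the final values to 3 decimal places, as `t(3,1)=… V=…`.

span = t_max - t_min = 3.72 - 0.92 = 2.800
L(3,1) = 117, L_eff = 117/255 = 0.458824
t(3,1) = 3.72 - 2.800·0.458824 = 2.435
Σt over all 3·5 pixels = 46141/1275 ≈ 36.1890196
V = pitch²·Σt = 1.7²·46141/1275 = 104.586

t(3,1)=2.435 V=104.586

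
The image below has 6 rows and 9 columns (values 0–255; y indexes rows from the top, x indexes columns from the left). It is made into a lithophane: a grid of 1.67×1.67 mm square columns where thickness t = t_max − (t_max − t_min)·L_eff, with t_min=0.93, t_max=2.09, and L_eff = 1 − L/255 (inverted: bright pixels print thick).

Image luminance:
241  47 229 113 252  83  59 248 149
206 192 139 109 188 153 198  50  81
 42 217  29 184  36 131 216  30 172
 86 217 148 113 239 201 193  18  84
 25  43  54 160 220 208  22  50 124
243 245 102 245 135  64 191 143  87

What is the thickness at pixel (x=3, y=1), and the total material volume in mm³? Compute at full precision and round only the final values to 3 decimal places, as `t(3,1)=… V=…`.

t(3,1)=1.426 V=234.626

span = t_max - t_min = 2.09 - 0.93 = 1.160
L(3,1) = 109, L_eff = 1 - 109/255 = 0.572549 (inverted)
t(3,1) = 2.09 - 1.160·0.572549 = 1.426
Σt over all 6·9 pixels = 1072637/12750 ≈ 84.1283922
V = pitch²·Σt = 1.67²·1072637/12750 = 234.626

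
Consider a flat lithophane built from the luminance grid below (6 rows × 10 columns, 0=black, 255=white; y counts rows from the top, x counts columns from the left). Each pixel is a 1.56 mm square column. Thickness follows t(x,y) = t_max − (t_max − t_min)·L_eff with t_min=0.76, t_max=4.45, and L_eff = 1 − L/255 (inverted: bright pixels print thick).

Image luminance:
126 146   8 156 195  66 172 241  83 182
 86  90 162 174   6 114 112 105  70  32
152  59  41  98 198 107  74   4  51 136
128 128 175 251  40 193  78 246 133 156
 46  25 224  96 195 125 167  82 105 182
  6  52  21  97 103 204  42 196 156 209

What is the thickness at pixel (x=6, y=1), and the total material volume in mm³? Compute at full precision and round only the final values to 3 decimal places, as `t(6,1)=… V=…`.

t(6,1)=2.381 V=361.250

span = t_max - t_min = 4.45 - 0.76 = 3.690
L(6,1) = 112, L_eff = 1 - 112/255 = 0.560784 (inverted)
t(6,1) = 4.45 - 3.690·0.560784 = 2.381
Σt over all 6·10 pixels = 1261761/8500 ≈ 148.4424706
V = pitch²·Σt = 1.56²·1261761/8500 = 361.250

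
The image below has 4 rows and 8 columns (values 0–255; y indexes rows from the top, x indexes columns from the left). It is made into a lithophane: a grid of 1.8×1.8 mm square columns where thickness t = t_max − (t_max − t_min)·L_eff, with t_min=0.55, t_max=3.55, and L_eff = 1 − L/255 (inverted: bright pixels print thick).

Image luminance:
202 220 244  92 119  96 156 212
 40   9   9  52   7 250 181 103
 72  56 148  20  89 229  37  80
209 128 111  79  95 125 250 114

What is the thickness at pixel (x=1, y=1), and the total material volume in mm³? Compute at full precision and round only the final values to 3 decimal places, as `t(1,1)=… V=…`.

span = t_max - t_min = 3.55 - 0.55 = 3.000
L(1,1) = 9, L_eff = 1 - 9/255 = 0.964706 (inverted)
t(1,1) = 3.55 - 3.000·0.964706 = 0.656
Σt over all 4·8 pixels = 1066/17 ≈ 62.7058824
V = pitch²·Σt = 1.8²·1066/17 = 203.167

t(1,1)=0.656 V=203.167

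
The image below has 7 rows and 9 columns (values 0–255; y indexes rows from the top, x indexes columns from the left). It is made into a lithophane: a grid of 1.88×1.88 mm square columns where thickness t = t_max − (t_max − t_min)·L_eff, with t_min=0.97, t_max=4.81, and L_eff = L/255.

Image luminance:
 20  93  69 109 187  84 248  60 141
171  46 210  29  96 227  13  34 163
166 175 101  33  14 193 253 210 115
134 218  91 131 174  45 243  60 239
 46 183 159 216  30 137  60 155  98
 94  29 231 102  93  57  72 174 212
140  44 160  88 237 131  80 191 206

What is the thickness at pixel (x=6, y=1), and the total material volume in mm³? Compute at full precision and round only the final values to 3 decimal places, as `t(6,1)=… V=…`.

span = t_max - t_min = 4.81 - 0.97 = 3.840
L(6,1) = 13, L_eff = 13/255 = 0.050980
t(6,1) = 4.81 - 3.840·0.050980 = 4.614
Σt over all 7·9 pixels = 309839/1700 ≈ 182.2582353
V = pitch²·Σt = 1.88²·309839/1700 = 644.174

t(6,1)=4.614 V=644.174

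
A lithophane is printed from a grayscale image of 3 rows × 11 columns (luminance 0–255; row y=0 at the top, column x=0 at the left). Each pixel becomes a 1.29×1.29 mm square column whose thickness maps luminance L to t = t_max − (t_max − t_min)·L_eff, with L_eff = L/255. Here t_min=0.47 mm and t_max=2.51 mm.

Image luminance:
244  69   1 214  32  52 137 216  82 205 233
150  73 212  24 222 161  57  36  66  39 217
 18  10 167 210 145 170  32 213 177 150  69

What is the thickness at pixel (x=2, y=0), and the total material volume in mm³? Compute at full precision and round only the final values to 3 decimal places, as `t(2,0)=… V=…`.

t(2,0)=2.502 V=83.215

span = t_max - t_min = 2.51 - 0.47 = 2.040
L(2,0) = 1, L_eff = 1/255 = 0.003922
t(2,0) = 2.51 - 2.040·0.003922 = 2.502
Σt over all 3·11 pixels = 50.006
V = pitch²·Σt = 1.29²·50.006 = 83.215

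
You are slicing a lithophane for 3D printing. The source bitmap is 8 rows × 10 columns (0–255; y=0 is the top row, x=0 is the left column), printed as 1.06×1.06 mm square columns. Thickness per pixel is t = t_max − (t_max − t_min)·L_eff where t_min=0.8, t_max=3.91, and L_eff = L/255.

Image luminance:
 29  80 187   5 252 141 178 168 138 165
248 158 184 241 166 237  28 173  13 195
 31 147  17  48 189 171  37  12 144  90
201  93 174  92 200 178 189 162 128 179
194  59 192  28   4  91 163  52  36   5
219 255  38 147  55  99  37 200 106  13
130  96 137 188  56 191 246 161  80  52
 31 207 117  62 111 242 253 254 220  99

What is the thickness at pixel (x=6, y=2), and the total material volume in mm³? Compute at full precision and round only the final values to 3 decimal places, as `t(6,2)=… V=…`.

t(6,2)=3.459 V=209.028

span = t_max - t_min = 3.91 - 0.8 = 3.110
L(6,2) = 37, L_eff = 37/255 = 0.145098
t(6,2) = 3.91 - 3.110·0.145098 = 3.459
Σt over all 8·10 pixels = 2371933/12750 ≈ 186.0339608
V = pitch²·Σt = 1.06²·2371933/12750 = 209.028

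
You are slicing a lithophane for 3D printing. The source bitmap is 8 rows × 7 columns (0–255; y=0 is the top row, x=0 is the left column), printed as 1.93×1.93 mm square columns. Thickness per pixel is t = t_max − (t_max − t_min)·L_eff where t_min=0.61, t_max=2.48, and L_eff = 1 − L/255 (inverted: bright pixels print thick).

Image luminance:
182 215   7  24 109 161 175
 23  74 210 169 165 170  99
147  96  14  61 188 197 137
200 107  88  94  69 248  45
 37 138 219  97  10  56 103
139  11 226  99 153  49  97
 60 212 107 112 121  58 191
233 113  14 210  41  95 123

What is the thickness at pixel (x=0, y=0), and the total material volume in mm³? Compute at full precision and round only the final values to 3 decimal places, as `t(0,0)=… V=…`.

span = t_max - t_min = 2.48 - 0.61 = 1.870
L(0,0) = 182, L_eff = 1 - 182/255 = 0.286275 (inverted)
t(0,0) = 2.48 - 1.870·0.286275 = 1.945
Σt over all 8·7 pixels = 61909/750 ≈ 82.5453333
V = pitch²·Σt = 1.93²·61909/750 = 307.473

t(0,0)=1.945 V=307.473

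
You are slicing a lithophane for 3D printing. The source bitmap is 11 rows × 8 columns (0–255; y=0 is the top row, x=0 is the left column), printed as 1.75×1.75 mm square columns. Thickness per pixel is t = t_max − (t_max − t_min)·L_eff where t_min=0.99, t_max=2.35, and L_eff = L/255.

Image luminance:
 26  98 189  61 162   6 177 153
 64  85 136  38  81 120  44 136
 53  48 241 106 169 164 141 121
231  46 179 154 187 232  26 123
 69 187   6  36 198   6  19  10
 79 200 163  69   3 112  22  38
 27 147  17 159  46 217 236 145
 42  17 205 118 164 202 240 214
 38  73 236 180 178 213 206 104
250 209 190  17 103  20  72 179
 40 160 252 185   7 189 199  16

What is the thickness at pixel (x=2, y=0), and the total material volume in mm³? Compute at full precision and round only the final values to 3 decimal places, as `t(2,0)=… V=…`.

t(2,0)=1.342 V=461.400

span = t_max - t_min = 2.35 - 0.99 = 1.360
L(2,0) = 189, L_eff = 189/255 = 0.741176
t(2,0) = 2.35 - 1.360·0.741176 = 1.342
Σt over all 11·8 pixels = 56498/375 ≈ 150.6613333
V = pitch²·Σt = 1.75²·56498/375 = 461.400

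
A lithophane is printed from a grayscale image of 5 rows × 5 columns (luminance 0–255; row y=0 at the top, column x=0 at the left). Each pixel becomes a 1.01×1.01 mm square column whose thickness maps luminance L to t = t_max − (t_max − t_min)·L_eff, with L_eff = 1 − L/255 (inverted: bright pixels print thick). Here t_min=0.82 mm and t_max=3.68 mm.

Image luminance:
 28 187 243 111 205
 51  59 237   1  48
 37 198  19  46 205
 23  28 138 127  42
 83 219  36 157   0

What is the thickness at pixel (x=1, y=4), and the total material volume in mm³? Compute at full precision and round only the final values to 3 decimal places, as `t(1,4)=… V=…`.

t(1,4)=3.276 V=49.835

span = t_max - t_min = 3.68 - 0.82 = 2.860
L(1,4) = 219, L_eff = 1 - 219/255 = 0.141176 (inverted)
t(1,4) = 3.68 - 2.860·0.141176 = 3.276
Σt over all 5·5 pixels = 622879/12750 ≈ 48.8532549
V = pitch²·Σt = 1.01²·622879/12750 = 49.835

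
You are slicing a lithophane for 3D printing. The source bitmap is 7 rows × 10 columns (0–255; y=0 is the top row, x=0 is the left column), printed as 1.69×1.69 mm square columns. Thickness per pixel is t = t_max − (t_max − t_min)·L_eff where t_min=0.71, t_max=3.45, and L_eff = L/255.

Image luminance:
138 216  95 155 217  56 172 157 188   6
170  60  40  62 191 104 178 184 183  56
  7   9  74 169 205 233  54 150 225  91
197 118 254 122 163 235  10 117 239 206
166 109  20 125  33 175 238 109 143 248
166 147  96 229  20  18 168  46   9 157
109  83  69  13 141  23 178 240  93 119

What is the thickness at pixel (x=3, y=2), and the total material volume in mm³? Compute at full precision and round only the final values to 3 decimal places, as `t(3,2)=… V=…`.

span = t_max - t_min = 3.45 - 0.71 = 2.740
L(3,2) = 169, L_eff = 169/255 = 0.662745
t(3,2) = 3.45 - 2.740·0.662745 = 1.634
Σt over all 7·10 pixels = 1846673/12750 ≈ 144.8370980
V = pitch²·Σt = 1.69²·1846673/12750 = 413.669

t(3,2)=1.634 V=413.669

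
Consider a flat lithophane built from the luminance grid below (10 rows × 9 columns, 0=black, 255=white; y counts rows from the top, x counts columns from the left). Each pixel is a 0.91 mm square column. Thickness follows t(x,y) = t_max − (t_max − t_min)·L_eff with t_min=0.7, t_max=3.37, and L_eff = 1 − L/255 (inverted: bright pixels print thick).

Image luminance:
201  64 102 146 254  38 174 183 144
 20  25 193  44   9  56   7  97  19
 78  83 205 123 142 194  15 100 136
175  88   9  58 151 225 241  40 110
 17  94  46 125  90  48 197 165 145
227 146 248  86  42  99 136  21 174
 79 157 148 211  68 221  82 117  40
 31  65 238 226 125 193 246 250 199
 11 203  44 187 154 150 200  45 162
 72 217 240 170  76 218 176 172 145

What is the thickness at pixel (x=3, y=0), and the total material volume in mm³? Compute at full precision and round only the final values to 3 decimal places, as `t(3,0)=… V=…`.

t(3,0)=2.229 V=150.956

span = t_max - t_min = 3.37 - 0.7 = 2.670
L(3,0) = 146, L_eff = 1 - 146/255 = 0.427451 (inverted)
t(3,0) = 3.37 - 2.670·0.427451 = 2.229
Σt over all 10·9 pixels = 1549477/8500 ≈ 182.2914118
V = pitch²·Σt = 0.91²·1549477/8500 = 150.956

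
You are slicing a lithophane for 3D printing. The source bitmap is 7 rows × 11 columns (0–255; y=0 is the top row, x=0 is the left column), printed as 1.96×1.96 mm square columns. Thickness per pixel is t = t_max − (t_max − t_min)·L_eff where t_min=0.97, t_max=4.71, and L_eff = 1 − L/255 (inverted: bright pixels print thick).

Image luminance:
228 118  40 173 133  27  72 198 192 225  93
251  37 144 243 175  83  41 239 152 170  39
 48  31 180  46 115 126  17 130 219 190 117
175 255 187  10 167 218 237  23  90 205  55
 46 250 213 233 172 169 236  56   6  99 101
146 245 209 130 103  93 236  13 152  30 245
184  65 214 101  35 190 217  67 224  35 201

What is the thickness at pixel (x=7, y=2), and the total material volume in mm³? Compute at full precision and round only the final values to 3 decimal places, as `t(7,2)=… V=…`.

t(7,2)=2.877 V=885.860

span = t_max - t_min = 4.71 - 0.97 = 3.740
L(7,2) = 130, L_eff = 1 - 130/255 = 0.490196 (inverted)
t(7,2) = 4.71 - 3.740·0.490196 = 2.877
Σt over all 7·11 pixels = 69179/300 ≈ 230.5966667
V = pitch²·Σt = 1.96²·69179/300 = 885.860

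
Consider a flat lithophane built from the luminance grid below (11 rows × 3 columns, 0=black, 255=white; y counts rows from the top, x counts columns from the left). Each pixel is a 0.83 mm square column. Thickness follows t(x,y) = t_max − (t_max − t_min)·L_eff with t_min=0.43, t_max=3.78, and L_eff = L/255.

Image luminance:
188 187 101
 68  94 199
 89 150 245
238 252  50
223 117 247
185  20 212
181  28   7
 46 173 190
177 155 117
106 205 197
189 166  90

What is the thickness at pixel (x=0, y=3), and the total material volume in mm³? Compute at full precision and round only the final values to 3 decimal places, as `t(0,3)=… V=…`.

t(0,3)=0.653 V=41.660

span = t_max - t_min = 3.78 - 0.43 = 3.350
L(0,3) = 238, L_eff = 238/255 = 0.933333
t(0,3) = 3.78 - 3.350·0.933333 = 0.653
Σt over all 11·3 pixels = 30841/510 ≈ 60.4725490
V = pitch²·Σt = 0.83²·30841/510 = 41.660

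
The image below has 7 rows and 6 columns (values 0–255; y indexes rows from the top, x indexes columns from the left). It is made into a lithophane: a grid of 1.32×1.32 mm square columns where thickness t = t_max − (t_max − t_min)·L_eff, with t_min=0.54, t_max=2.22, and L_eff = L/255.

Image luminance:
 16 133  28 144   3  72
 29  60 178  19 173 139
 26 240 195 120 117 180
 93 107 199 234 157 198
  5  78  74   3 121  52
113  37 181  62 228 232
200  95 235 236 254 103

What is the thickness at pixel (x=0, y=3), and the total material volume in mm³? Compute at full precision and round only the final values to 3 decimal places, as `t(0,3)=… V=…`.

span = t_max - t_min = 2.22 - 0.54 = 1.680
L(0,3) = 93, L_eff = 93/255 = 0.364706
t(0,3) = 2.22 - 1.680·0.364706 = 1.607
Σt over all 7·6 pixels = 125769/2125 ≈ 59.1854118
V = pitch²·Σt = 1.32²·125769/2125 = 103.125

t(0,3)=1.607 V=103.125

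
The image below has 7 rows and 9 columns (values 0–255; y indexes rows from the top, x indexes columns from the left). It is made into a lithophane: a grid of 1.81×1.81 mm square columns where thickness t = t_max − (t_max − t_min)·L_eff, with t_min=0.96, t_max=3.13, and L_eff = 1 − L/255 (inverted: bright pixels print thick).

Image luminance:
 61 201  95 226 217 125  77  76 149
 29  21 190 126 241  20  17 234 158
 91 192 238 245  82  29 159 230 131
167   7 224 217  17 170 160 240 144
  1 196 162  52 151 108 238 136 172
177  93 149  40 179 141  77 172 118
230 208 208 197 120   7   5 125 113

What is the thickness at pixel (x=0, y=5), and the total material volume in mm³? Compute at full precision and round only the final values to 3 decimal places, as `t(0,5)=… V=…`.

span = t_max - t_min = 3.13 - 0.96 = 2.170
L(0,5) = 177, L_eff = 1 - 177/255 = 0.305882 (inverted)
t(0,5) = 3.13 - 2.170·0.305882 = 2.466
Σt over all 7·9 pixels = 3404317/25500 ≈ 133.5026275
V = pitch²·Σt = 1.81²·3404317/25500 = 437.368

t(0,5)=2.466 V=437.368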